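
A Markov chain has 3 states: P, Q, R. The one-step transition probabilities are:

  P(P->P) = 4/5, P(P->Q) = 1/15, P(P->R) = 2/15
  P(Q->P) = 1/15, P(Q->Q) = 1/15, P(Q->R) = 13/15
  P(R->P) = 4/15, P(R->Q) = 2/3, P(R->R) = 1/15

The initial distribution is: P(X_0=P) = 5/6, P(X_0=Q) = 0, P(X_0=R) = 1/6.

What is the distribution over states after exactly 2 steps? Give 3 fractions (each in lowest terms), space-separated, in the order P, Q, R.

Answer: 827/1350 7/50 167/675

Derivation:
Propagating the distribution step by step (d_{t+1} = d_t * P):
d_0 = (P=5/6, Q=0, R=1/6)
  d_1[P] = 5/6*4/5 + 0*1/15 + 1/6*4/15 = 32/45
  d_1[Q] = 5/6*1/15 + 0*1/15 + 1/6*2/3 = 1/6
  d_1[R] = 5/6*2/15 + 0*13/15 + 1/6*1/15 = 11/90
d_1 = (P=32/45, Q=1/6, R=11/90)
  d_2[P] = 32/45*4/5 + 1/6*1/15 + 11/90*4/15 = 827/1350
  d_2[Q] = 32/45*1/15 + 1/6*1/15 + 11/90*2/3 = 7/50
  d_2[R] = 32/45*2/15 + 1/6*13/15 + 11/90*1/15 = 167/675
d_2 = (P=827/1350, Q=7/50, R=167/675)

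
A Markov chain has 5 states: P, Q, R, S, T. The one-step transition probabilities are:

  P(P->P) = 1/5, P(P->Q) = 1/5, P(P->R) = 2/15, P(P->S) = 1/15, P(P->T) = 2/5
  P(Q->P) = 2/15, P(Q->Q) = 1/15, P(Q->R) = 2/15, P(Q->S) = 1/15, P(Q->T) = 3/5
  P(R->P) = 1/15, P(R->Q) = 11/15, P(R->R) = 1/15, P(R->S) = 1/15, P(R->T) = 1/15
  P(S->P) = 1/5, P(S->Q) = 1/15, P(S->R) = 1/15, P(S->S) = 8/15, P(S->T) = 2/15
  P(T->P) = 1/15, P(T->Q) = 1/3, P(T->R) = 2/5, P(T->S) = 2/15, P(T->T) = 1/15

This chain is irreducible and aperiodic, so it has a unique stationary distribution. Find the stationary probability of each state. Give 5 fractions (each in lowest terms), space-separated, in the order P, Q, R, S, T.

Answer: 5606/45827 12567/45827 8303/45827 7242/45827 12109/45827

Derivation:
The stationary distribution satisfies pi = pi * P, i.e.:
  pi_P = 1/5*pi_P + 2/15*pi_Q + 1/15*pi_R + 1/5*pi_S + 1/15*pi_T
  pi_Q = 1/5*pi_P + 1/15*pi_Q + 11/15*pi_R + 1/15*pi_S + 1/3*pi_T
  pi_R = 2/15*pi_P + 2/15*pi_Q + 1/15*pi_R + 1/15*pi_S + 2/5*pi_T
  pi_S = 1/15*pi_P + 1/15*pi_Q + 1/15*pi_R + 8/15*pi_S + 2/15*pi_T
  pi_T = 2/5*pi_P + 3/5*pi_Q + 1/15*pi_R + 2/15*pi_S + 1/15*pi_T
with normalization: pi_P + pi_Q + pi_R + pi_S + pi_T = 1.

Using the first 4 balance equations plus normalization, the linear system A*pi = b is:
  [-4/5, 2/15, 1/15, 1/5, 1/15] . pi = 0
  [1/5, -14/15, 11/15, 1/15, 1/3] . pi = 0
  [2/15, 2/15, -14/15, 1/15, 2/5] . pi = 0
  [1/15, 1/15, 1/15, -7/15, 2/15] . pi = 0
  [1, 1, 1, 1, 1] . pi = 1

Solving yields:
  pi_P = 5606/45827
  pi_Q = 12567/45827
  pi_R = 8303/45827
  pi_S = 7242/45827
  pi_T = 12109/45827

Verification (pi * P):
  5606/45827*1/5 + 12567/45827*2/15 + 8303/45827*1/15 + 7242/45827*1/5 + 12109/45827*1/15 = 5606/45827 = pi_P  (ok)
  5606/45827*1/5 + 12567/45827*1/15 + 8303/45827*11/15 + 7242/45827*1/15 + 12109/45827*1/3 = 12567/45827 = pi_Q  (ok)
  5606/45827*2/15 + 12567/45827*2/15 + 8303/45827*1/15 + 7242/45827*1/15 + 12109/45827*2/5 = 8303/45827 = pi_R  (ok)
  5606/45827*1/15 + 12567/45827*1/15 + 8303/45827*1/15 + 7242/45827*8/15 + 12109/45827*2/15 = 7242/45827 = pi_S  (ok)
  5606/45827*2/5 + 12567/45827*3/5 + 8303/45827*1/15 + 7242/45827*2/15 + 12109/45827*1/15 = 12109/45827 = pi_T  (ok)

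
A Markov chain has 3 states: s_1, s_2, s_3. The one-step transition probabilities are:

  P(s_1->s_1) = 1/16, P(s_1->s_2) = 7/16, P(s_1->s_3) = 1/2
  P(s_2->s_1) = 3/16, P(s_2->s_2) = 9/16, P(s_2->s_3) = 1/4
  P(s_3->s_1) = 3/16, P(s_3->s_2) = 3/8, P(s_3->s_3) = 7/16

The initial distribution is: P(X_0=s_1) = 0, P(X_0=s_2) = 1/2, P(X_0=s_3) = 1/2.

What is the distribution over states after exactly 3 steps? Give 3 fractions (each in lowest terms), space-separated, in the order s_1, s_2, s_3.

Answer: 171/1024 3885/8192 2939/8192

Derivation:
Propagating the distribution step by step (d_{t+1} = d_t * P):
d_0 = (s_1=0, s_2=1/2, s_3=1/2)
  d_1[s_1] = 0*1/16 + 1/2*3/16 + 1/2*3/16 = 3/16
  d_1[s_2] = 0*7/16 + 1/2*9/16 + 1/2*3/8 = 15/32
  d_1[s_3] = 0*1/2 + 1/2*1/4 + 1/2*7/16 = 11/32
d_1 = (s_1=3/16, s_2=15/32, s_3=11/32)
  d_2[s_1] = 3/16*1/16 + 15/32*3/16 + 11/32*3/16 = 21/128
  d_2[s_2] = 3/16*7/16 + 15/32*9/16 + 11/32*3/8 = 243/512
  d_2[s_3] = 3/16*1/2 + 15/32*1/4 + 11/32*7/16 = 185/512
d_2 = (s_1=21/128, s_2=243/512, s_3=185/512)
  d_3[s_1] = 21/128*1/16 + 243/512*3/16 + 185/512*3/16 = 171/1024
  d_3[s_2] = 21/128*7/16 + 243/512*9/16 + 185/512*3/8 = 3885/8192
  d_3[s_3] = 21/128*1/2 + 243/512*1/4 + 185/512*7/16 = 2939/8192
d_3 = (s_1=171/1024, s_2=3885/8192, s_3=2939/8192)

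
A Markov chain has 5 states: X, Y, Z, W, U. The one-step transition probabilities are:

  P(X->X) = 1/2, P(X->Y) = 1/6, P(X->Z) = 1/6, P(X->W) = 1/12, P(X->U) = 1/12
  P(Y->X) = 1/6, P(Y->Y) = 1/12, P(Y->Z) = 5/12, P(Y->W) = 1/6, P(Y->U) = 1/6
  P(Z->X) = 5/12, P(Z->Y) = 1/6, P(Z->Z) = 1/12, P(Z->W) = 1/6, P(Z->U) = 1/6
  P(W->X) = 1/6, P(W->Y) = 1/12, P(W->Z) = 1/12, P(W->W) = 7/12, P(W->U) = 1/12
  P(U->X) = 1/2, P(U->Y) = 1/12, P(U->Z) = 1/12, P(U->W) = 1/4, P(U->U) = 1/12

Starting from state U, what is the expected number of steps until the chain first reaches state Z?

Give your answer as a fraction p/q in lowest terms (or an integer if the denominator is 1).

Answer: 813/124

Derivation:
Let h_i = expected steps to first reach Z from state i.
Boundary: h_Z = 0.
First-step equations for the other states:
  h_X = 1 + 1/2*h_X + 1/6*h_Y + 1/6*h_Z + 1/12*h_W + 1/12*h_U
  h_Y = 1 + 1/6*h_X + 1/12*h_Y + 5/12*h_Z + 1/6*h_W + 1/6*h_U
  h_W = 1 + 1/6*h_X + 1/12*h_Y + 1/12*h_Z + 7/12*h_W + 1/12*h_U
  h_U = 1 + 1/2*h_X + 1/12*h_Y + 1/12*h_Z + 1/4*h_W + 1/12*h_U

Substituting h_Z = 0 and rearranging gives the linear system (I - Q) h = 1:
  [1/2, -1/6, -1/12, -1/12] . (h_X, h_Y, h_W, h_U) = 1
  [-1/6, 11/12, -1/6, -1/6] . (h_X, h_Y, h_W, h_U) = 1
  [-1/6, -1/12, 5/12, -1/12] . (h_X, h_Y, h_W, h_U) = 1
  [-1/2, -1/12, -1/4, 11/12] . (h_X, h_Y, h_W, h_U) = 1

Solving yields:
  h_X = 717/124
  h_Y = 285/62
  h_W = 861/124
  h_U = 813/124

Starting state is U, so the expected hitting time is h_U = 813/124.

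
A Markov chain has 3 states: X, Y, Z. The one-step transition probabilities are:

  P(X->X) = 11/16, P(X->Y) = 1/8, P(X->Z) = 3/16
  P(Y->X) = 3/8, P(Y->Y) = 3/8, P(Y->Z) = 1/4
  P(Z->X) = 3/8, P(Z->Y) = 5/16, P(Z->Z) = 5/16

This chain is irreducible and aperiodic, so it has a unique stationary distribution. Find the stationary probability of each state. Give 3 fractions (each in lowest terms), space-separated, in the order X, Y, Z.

Answer: 6/11 37/165 38/165

Derivation:
The stationary distribution satisfies pi = pi * P, i.e.:
  pi_X = 11/16*pi_X + 3/8*pi_Y + 3/8*pi_Z
  pi_Y = 1/8*pi_X + 3/8*pi_Y + 5/16*pi_Z
  pi_Z = 3/16*pi_X + 1/4*pi_Y + 5/16*pi_Z
with normalization: pi_X + pi_Y + pi_Z = 1.

Using the first 2 balance equations plus normalization, the linear system A*pi = b is:
  [-5/16, 3/8, 3/8] . pi = 0
  [1/8, -5/8, 5/16] . pi = 0
  [1, 1, 1] . pi = 1

Solving yields:
  pi_X = 6/11
  pi_Y = 37/165
  pi_Z = 38/165

Verification (pi * P):
  6/11*11/16 + 37/165*3/8 + 38/165*3/8 = 6/11 = pi_X  (ok)
  6/11*1/8 + 37/165*3/8 + 38/165*5/16 = 37/165 = pi_Y  (ok)
  6/11*3/16 + 37/165*1/4 + 38/165*5/16 = 38/165 = pi_Z  (ok)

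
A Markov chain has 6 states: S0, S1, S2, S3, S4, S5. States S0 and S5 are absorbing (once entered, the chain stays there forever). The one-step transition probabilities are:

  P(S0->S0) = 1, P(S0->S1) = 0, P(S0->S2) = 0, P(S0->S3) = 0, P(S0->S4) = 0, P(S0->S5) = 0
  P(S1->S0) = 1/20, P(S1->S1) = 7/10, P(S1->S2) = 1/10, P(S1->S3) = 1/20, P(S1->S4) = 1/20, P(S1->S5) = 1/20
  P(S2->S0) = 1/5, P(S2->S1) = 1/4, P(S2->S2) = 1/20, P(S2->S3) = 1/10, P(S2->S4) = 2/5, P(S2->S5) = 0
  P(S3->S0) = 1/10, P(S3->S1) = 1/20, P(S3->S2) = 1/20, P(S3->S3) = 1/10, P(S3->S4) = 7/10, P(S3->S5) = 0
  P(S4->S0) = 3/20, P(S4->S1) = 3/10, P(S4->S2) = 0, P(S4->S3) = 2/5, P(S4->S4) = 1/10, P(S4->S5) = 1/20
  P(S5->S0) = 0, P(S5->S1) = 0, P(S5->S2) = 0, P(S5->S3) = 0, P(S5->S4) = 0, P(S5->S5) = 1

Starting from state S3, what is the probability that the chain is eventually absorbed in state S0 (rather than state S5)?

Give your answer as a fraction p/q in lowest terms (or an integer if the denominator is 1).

Answer: 2814/3719

Derivation:
Let a_i = P(absorbed in S0 | start in state i).
Boundary conditions: a_S0 = 1, a_S5 = 0.
For each transient state i, a_i = sum_j P(i->j) * a_j:
  a_S1 = 1/20*a_S0 + 7/10*a_S1 + 1/10*a_S2 + 1/20*a_S3 + 1/20*a_S4 + 1/20*a_S5
  a_S2 = 1/5*a_S0 + 1/4*a_S1 + 1/20*a_S2 + 1/10*a_S3 + 2/5*a_S4 + 0*a_S5
  a_S3 = 1/10*a_S0 + 1/20*a_S1 + 1/20*a_S2 + 1/10*a_S3 + 7/10*a_S4 + 0*a_S5
  a_S4 = 3/20*a_S0 + 3/10*a_S1 + 0*a_S2 + 2/5*a_S3 + 1/10*a_S4 + 1/20*a_S5

Substituting a_S0 = 1 and a_S5 = 0, rearrange to (I - Q) a = r where r[i] = P(i -> S0):
  [3/10, -1/10, -1/20, -1/20] . (a_S1, a_S2, a_S3, a_S4) = 1/20
  [-1/4, 19/20, -1/10, -2/5] . (a_S1, a_S2, a_S3, a_S4) = 1/5
  [-1/20, -1/20, 9/10, -7/10] . (a_S1, a_S2, a_S3, a_S4) = 1/10
  [-3/10, 0, -2/5, 9/10] . (a_S1, a_S2, a_S3, a_S4) = 3/20

Solving yields:
  a_S1 = 4995/7438
  a_S2 = 5749/7438
  a_S3 = 2814/3719
  a_S4 = 2703/3719

Starting state is S3, so the absorption probability is a_S3 = 2814/3719.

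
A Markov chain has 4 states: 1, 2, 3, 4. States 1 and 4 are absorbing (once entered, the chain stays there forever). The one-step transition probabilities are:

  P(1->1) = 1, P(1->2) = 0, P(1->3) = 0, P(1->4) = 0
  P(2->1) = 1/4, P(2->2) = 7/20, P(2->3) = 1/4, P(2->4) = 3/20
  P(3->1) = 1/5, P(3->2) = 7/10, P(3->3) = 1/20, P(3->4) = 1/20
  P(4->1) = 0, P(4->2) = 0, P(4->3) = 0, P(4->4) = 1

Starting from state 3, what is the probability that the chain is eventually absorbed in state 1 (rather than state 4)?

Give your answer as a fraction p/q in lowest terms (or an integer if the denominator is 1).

Answer: 122/177

Derivation:
Let a_i = P(absorbed in 1 | start in state i).
Boundary conditions: a_1 = 1, a_4 = 0.
For each transient state i, a_i = sum_j P(i->j) * a_j:
  a_2 = 1/4*a_1 + 7/20*a_2 + 1/4*a_3 + 3/20*a_4
  a_3 = 1/5*a_1 + 7/10*a_2 + 1/20*a_3 + 1/20*a_4

Substituting a_1 = 1 and a_4 = 0, rearrange to (I - Q) a = r where r[i] = P(i -> 1):
  [13/20, -1/4] . (a_2, a_3) = 1/4
  [-7/10, 19/20] . (a_2, a_3) = 1/5

Solving yields:
  a_2 = 115/177
  a_3 = 122/177

Starting state is 3, so the absorption probability is a_3 = 122/177.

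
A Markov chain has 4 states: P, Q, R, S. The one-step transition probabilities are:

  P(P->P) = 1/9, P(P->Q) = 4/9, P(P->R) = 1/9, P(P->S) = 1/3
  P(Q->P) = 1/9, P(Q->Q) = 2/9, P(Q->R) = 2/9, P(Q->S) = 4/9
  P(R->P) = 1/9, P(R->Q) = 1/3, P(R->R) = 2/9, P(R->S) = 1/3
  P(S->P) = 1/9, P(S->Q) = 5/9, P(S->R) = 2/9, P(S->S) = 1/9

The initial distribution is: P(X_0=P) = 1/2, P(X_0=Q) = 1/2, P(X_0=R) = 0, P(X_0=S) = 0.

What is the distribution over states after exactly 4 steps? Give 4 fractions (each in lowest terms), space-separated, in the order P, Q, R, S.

Answer: 1/9 820/2187 17/81 665/2187

Derivation:
Propagating the distribution step by step (d_{t+1} = d_t * P):
d_0 = (P=1/2, Q=1/2, R=0, S=0)
  d_1[P] = 1/2*1/9 + 1/2*1/9 + 0*1/9 + 0*1/9 = 1/9
  d_1[Q] = 1/2*4/9 + 1/2*2/9 + 0*1/3 + 0*5/9 = 1/3
  d_1[R] = 1/2*1/9 + 1/2*2/9 + 0*2/9 + 0*2/9 = 1/6
  d_1[S] = 1/2*1/3 + 1/2*4/9 + 0*1/3 + 0*1/9 = 7/18
d_1 = (P=1/9, Q=1/3, R=1/6, S=7/18)
  d_2[P] = 1/9*1/9 + 1/3*1/9 + 1/6*1/9 + 7/18*1/9 = 1/9
  d_2[Q] = 1/9*4/9 + 1/3*2/9 + 1/6*1/3 + 7/18*5/9 = 32/81
  d_2[R] = 1/9*1/9 + 1/3*2/9 + 1/6*2/9 + 7/18*2/9 = 17/81
  d_2[S] = 1/9*1/3 + 1/3*4/9 + 1/6*1/3 + 7/18*1/9 = 23/81
d_2 = (P=1/9, Q=32/81, R=17/81, S=23/81)
  d_3[P] = 1/9*1/9 + 32/81*1/9 + 17/81*1/9 + 23/81*1/9 = 1/9
  d_3[Q] = 1/9*4/9 + 32/81*2/9 + 17/81*1/3 + 23/81*5/9 = 266/729
  d_3[R] = 1/9*1/9 + 32/81*2/9 + 17/81*2/9 + 23/81*2/9 = 17/81
  d_3[S] = 1/9*1/3 + 32/81*4/9 + 17/81*1/3 + 23/81*1/9 = 229/729
d_3 = (P=1/9, Q=266/729, R=17/81, S=229/729)
  d_4[P] = 1/9*1/9 + 266/729*1/9 + 17/81*1/9 + 229/729*1/9 = 1/9
  d_4[Q] = 1/9*4/9 + 266/729*2/9 + 17/81*1/3 + 229/729*5/9 = 820/2187
  d_4[R] = 1/9*1/9 + 266/729*2/9 + 17/81*2/9 + 229/729*2/9 = 17/81
  d_4[S] = 1/9*1/3 + 266/729*4/9 + 17/81*1/3 + 229/729*1/9 = 665/2187
d_4 = (P=1/9, Q=820/2187, R=17/81, S=665/2187)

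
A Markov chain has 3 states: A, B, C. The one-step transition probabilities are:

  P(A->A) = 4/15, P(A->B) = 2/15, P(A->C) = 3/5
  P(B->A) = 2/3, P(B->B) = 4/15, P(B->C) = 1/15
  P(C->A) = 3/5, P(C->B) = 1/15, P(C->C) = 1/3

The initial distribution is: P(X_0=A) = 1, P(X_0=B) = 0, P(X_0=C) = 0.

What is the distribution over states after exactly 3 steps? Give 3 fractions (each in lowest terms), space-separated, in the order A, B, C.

Propagating the distribution step by step (d_{t+1} = d_t * P):
d_0 = (A=1, B=0, C=0)
  d_1[A] = 1*4/15 + 0*2/3 + 0*3/5 = 4/15
  d_1[B] = 1*2/15 + 0*4/15 + 0*1/15 = 2/15
  d_1[C] = 1*3/5 + 0*1/15 + 0*1/3 = 3/5
d_1 = (A=4/15, B=2/15, C=3/5)
  d_2[A] = 4/15*4/15 + 2/15*2/3 + 3/5*3/5 = 13/25
  d_2[B] = 4/15*2/15 + 2/15*4/15 + 3/5*1/15 = 1/9
  d_2[C] = 4/15*3/5 + 2/15*1/15 + 3/5*1/3 = 83/225
d_2 = (A=13/25, B=1/9, C=83/225)
  d_3[A] = 13/25*4/15 + 1/9*2/3 + 83/225*3/5 = 293/675
  d_3[B] = 13/25*2/15 + 1/9*4/15 + 83/225*1/15 = 139/1125
  d_3[C] = 13/25*3/5 + 1/9*1/15 + 83/225*1/3 = 1493/3375
d_3 = (A=293/675, B=139/1125, C=1493/3375)

Answer: 293/675 139/1125 1493/3375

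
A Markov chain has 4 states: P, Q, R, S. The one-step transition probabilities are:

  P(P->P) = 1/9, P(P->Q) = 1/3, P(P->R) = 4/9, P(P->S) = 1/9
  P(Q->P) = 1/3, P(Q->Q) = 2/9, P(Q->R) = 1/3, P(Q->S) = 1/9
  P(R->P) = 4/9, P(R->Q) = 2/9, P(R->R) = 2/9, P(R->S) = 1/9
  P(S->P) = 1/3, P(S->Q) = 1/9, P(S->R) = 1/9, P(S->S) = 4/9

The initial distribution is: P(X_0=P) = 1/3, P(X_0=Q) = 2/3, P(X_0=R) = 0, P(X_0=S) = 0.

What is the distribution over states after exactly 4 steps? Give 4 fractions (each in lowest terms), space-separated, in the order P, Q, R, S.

Answer: 5929/19683 4670/19683 1948/6561 40/243

Derivation:
Propagating the distribution step by step (d_{t+1} = d_t * P):
d_0 = (P=1/3, Q=2/3, R=0, S=0)
  d_1[P] = 1/3*1/9 + 2/3*1/3 + 0*4/9 + 0*1/3 = 7/27
  d_1[Q] = 1/3*1/3 + 2/3*2/9 + 0*2/9 + 0*1/9 = 7/27
  d_1[R] = 1/3*4/9 + 2/3*1/3 + 0*2/9 + 0*1/9 = 10/27
  d_1[S] = 1/3*1/9 + 2/3*1/9 + 0*1/9 + 0*4/9 = 1/9
d_1 = (P=7/27, Q=7/27, R=10/27, S=1/9)
  d_2[P] = 7/27*1/9 + 7/27*1/3 + 10/27*4/9 + 1/9*1/3 = 77/243
  d_2[Q] = 7/27*1/3 + 7/27*2/9 + 10/27*2/9 + 1/9*1/9 = 58/243
  d_2[R] = 7/27*4/9 + 7/27*1/3 + 10/27*2/9 + 1/9*1/9 = 8/27
  d_2[S] = 7/27*1/9 + 7/27*1/9 + 10/27*1/9 + 1/9*4/9 = 4/27
d_2 = (P=77/243, Q=58/243, R=8/27, S=4/27)
  d_3[P] = 77/243*1/9 + 58/243*1/3 + 8/27*4/9 + 4/27*1/3 = 647/2187
  d_3[Q] = 77/243*1/3 + 58/243*2/9 + 8/27*2/9 + 4/27*1/9 = 527/2187
  d_3[R] = 77/243*4/9 + 58/243*1/3 + 8/27*2/9 + 4/27*1/9 = 662/2187
  d_3[S] = 77/243*1/9 + 58/243*1/9 + 8/27*1/9 + 4/27*4/9 = 13/81
d_3 = (P=647/2187, Q=527/2187, R=662/2187, S=13/81)
  d_4[P] = 647/2187*1/9 + 527/2187*1/3 + 662/2187*4/9 + 13/81*1/3 = 5929/19683
  d_4[Q] = 647/2187*1/3 + 527/2187*2/9 + 662/2187*2/9 + 13/81*1/9 = 4670/19683
  d_4[R] = 647/2187*4/9 + 527/2187*1/3 + 662/2187*2/9 + 13/81*1/9 = 1948/6561
  d_4[S] = 647/2187*1/9 + 527/2187*1/9 + 662/2187*1/9 + 13/81*4/9 = 40/243
d_4 = (P=5929/19683, Q=4670/19683, R=1948/6561, S=40/243)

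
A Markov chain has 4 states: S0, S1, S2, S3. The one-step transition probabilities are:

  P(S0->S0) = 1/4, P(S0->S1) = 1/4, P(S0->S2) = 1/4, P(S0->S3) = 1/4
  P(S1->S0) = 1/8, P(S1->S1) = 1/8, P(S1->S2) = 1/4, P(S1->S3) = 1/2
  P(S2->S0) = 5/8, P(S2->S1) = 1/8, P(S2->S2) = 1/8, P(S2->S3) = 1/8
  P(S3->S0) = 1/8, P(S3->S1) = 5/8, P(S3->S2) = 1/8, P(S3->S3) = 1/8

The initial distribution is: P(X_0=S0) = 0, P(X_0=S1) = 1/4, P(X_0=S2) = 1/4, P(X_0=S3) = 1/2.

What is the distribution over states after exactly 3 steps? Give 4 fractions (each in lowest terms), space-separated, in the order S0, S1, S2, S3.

Propagating the distribution step by step (d_{t+1} = d_t * P):
d_0 = (S0=0, S1=1/4, S2=1/4, S3=1/2)
  d_1[S0] = 0*1/4 + 1/4*1/8 + 1/4*5/8 + 1/2*1/8 = 1/4
  d_1[S1] = 0*1/4 + 1/4*1/8 + 1/4*1/8 + 1/2*5/8 = 3/8
  d_1[S2] = 0*1/4 + 1/4*1/4 + 1/4*1/8 + 1/2*1/8 = 5/32
  d_1[S3] = 0*1/4 + 1/4*1/2 + 1/4*1/8 + 1/2*1/8 = 7/32
d_1 = (S0=1/4, S1=3/8, S2=5/32, S3=7/32)
  d_2[S0] = 1/4*1/4 + 3/8*1/8 + 5/32*5/8 + 7/32*1/8 = 15/64
  d_2[S1] = 1/4*1/4 + 3/8*1/8 + 5/32*1/8 + 7/32*5/8 = 17/64
  d_2[S2] = 1/4*1/4 + 3/8*1/4 + 5/32*1/8 + 7/32*1/8 = 13/64
  d_2[S3] = 1/4*1/4 + 3/8*1/2 + 5/32*1/8 + 7/32*1/8 = 19/64
d_2 = (S0=15/64, S1=17/64, S2=13/64, S3=19/64)
  d_3[S0] = 15/64*1/4 + 17/64*1/8 + 13/64*5/8 + 19/64*1/8 = 131/512
  d_3[S1] = 15/64*1/4 + 17/64*1/8 + 13/64*1/8 + 19/64*5/8 = 155/512
  d_3[S2] = 15/64*1/4 + 17/64*1/4 + 13/64*1/8 + 19/64*1/8 = 3/16
  d_3[S3] = 15/64*1/4 + 17/64*1/2 + 13/64*1/8 + 19/64*1/8 = 65/256
d_3 = (S0=131/512, S1=155/512, S2=3/16, S3=65/256)

Answer: 131/512 155/512 3/16 65/256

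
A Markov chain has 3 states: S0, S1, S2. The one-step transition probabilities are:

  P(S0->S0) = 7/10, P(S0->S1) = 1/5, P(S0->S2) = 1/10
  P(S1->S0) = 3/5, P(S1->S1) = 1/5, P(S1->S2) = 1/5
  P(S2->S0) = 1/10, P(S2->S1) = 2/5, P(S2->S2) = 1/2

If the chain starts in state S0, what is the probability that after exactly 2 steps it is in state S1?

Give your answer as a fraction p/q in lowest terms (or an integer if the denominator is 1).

Computing P^2 by repeated multiplication:
P^1 =
  S0: [7/10, 1/5, 1/10]
  S1: [3/5, 1/5, 1/5]
  S2: [1/10, 2/5, 1/2]
P^2 =
  S0: [31/50, 11/50, 4/25]
  S1: [14/25, 6/25, 1/5]
  S2: [9/25, 3/10, 17/50]

(P^2)[S0 -> S1] = 11/50

Answer: 11/50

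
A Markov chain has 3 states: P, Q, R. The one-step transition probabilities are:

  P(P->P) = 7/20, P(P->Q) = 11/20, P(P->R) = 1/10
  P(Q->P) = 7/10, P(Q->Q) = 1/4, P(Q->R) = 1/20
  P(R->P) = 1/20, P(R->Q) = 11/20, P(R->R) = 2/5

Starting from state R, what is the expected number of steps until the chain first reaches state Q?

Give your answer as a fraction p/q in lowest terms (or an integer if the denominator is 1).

Let h_i = expected steps to first reach Q from state i.
Boundary: h_Q = 0.
First-step equations for the other states:
  h_P = 1 + 7/20*h_P + 11/20*h_Q + 1/10*h_R
  h_R = 1 + 1/20*h_P + 11/20*h_Q + 2/5*h_R

Substituting h_Q = 0 and rearranging gives the linear system (I - Q) h = 1:
  [13/20, -1/10] . (h_P, h_R) = 1
  [-1/20, 3/5] . (h_P, h_R) = 1

Solving yields:
  h_P = 20/11
  h_R = 20/11

Starting state is R, so the expected hitting time is h_R = 20/11.

Answer: 20/11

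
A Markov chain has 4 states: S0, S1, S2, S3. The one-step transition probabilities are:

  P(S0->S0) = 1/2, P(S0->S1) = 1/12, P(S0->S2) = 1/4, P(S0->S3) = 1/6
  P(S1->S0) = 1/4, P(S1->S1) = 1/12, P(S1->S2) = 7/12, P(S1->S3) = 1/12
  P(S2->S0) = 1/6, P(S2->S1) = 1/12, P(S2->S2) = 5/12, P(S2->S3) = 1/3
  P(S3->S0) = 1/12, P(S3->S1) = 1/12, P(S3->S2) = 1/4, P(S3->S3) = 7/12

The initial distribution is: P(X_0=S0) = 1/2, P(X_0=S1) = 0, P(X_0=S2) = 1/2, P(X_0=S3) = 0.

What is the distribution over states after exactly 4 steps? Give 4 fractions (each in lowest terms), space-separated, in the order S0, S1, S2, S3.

Answer: 2311/10368 1/12 1/3 3737/10368

Derivation:
Propagating the distribution step by step (d_{t+1} = d_t * P):
d_0 = (S0=1/2, S1=0, S2=1/2, S3=0)
  d_1[S0] = 1/2*1/2 + 0*1/4 + 1/2*1/6 + 0*1/12 = 1/3
  d_1[S1] = 1/2*1/12 + 0*1/12 + 1/2*1/12 + 0*1/12 = 1/12
  d_1[S2] = 1/2*1/4 + 0*7/12 + 1/2*5/12 + 0*1/4 = 1/3
  d_1[S3] = 1/2*1/6 + 0*1/12 + 1/2*1/3 + 0*7/12 = 1/4
d_1 = (S0=1/3, S1=1/12, S2=1/3, S3=1/4)
  d_2[S0] = 1/3*1/2 + 1/12*1/4 + 1/3*1/6 + 1/4*1/12 = 19/72
  d_2[S1] = 1/3*1/12 + 1/12*1/12 + 1/3*1/12 + 1/4*1/12 = 1/12
  d_2[S2] = 1/3*1/4 + 1/12*7/12 + 1/3*5/12 + 1/4*1/4 = 1/3
  d_2[S3] = 1/3*1/6 + 1/12*1/12 + 1/3*1/3 + 1/4*7/12 = 23/72
d_2 = (S0=19/72, S1=1/12, S2=1/3, S3=23/72)
  d_3[S0] = 19/72*1/2 + 1/12*1/4 + 1/3*1/6 + 23/72*1/12 = 203/864
  d_3[S1] = 19/72*1/12 + 1/12*1/12 + 1/3*1/12 + 23/72*1/12 = 1/12
  d_3[S2] = 19/72*1/4 + 1/12*7/12 + 1/3*5/12 + 23/72*1/4 = 1/3
  d_3[S3] = 19/72*1/6 + 1/12*1/12 + 1/3*1/3 + 23/72*7/12 = 301/864
d_3 = (S0=203/864, S1=1/12, S2=1/3, S3=301/864)
  d_4[S0] = 203/864*1/2 + 1/12*1/4 + 1/3*1/6 + 301/864*1/12 = 2311/10368
  d_4[S1] = 203/864*1/12 + 1/12*1/12 + 1/3*1/12 + 301/864*1/12 = 1/12
  d_4[S2] = 203/864*1/4 + 1/12*7/12 + 1/3*5/12 + 301/864*1/4 = 1/3
  d_4[S3] = 203/864*1/6 + 1/12*1/12 + 1/3*1/3 + 301/864*7/12 = 3737/10368
d_4 = (S0=2311/10368, S1=1/12, S2=1/3, S3=3737/10368)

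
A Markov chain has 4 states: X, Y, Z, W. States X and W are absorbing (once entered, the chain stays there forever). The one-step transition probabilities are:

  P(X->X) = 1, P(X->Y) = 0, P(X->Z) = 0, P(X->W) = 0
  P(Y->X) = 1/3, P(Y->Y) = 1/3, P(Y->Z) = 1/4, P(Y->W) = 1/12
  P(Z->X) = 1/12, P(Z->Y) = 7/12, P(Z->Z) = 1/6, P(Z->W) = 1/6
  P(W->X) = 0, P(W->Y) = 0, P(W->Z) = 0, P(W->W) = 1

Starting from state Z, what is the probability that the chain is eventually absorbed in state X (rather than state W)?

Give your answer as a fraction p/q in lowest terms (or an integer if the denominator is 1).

Let a_i = P(absorbed in X | start in state i).
Boundary conditions: a_X = 1, a_W = 0.
For each transient state i, a_i = sum_j P(i->j) * a_j:
  a_Y = 1/3*a_X + 1/3*a_Y + 1/4*a_Z + 1/12*a_W
  a_Z = 1/12*a_X + 7/12*a_Y + 1/6*a_Z + 1/6*a_W

Substituting a_X = 1 and a_W = 0, rearrange to (I - Q) a = r where r[i] = P(i -> X):
  [2/3, -1/4] . (a_Y, a_Z) = 1/3
  [-7/12, 5/6] . (a_Y, a_Z) = 1/12

Solving yields:
  a_Y = 43/59
  a_Z = 36/59

Starting state is Z, so the absorption probability is a_Z = 36/59.

Answer: 36/59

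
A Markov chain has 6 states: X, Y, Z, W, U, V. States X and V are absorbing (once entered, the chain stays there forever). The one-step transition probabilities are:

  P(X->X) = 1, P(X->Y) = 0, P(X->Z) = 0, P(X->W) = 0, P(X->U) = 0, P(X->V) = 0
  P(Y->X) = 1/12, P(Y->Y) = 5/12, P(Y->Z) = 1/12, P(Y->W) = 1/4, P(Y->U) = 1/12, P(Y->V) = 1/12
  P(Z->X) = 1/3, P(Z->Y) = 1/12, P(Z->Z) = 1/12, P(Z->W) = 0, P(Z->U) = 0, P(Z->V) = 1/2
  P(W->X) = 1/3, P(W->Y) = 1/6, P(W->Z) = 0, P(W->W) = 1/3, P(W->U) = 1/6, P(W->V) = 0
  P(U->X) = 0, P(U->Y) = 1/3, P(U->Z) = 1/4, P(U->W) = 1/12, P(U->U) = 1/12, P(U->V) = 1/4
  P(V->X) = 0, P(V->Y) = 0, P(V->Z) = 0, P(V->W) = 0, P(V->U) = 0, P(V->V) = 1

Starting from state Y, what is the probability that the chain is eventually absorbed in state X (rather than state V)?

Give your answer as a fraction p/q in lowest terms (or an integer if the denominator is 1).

Let a_i = P(absorbed in X | start in state i).
Boundary conditions: a_X = 1, a_V = 0.
For each transient state i, a_i = sum_j P(i->j) * a_j:
  a_Y = 1/12*a_X + 5/12*a_Y + 1/12*a_Z + 1/4*a_W + 1/12*a_U + 1/12*a_V
  a_Z = 1/3*a_X + 1/12*a_Y + 1/12*a_Z + 0*a_W + 0*a_U + 1/2*a_V
  a_W = 1/3*a_X + 1/6*a_Y + 0*a_Z + 1/3*a_W + 1/6*a_U + 0*a_V
  a_U = 0*a_X + 1/3*a_Y + 1/4*a_Z + 1/12*a_W + 1/12*a_U + 1/4*a_V

Substituting a_X = 1 and a_V = 0, rearrange to (I - Q) a = r where r[i] = P(i -> X):
  [7/12, -1/12, -1/4, -1/12] . (a_Y, a_Z, a_W, a_U) = 1/12
  [-1/12, 11/12, 0, 0] . (a_Y, a_Z, a_W, a_U) = 1/3
  [-1/6, 0, 2/3, -1/6] . (a_Y, a_Z, a_W, a_U) = 1/3
  [-1/3, -1/4, -1/12, 11/12] . (a_Y, a_Z, a_W, a_U) = 0

Solving yields:
  a_Y = 1477/2565
  a_Z = 1067/2565
  a_W = 634/855
  a_U = 1001/2565

Starting state is Y, so the absorption probability is a_Y = 1477/2565.

Answer: 1477/2565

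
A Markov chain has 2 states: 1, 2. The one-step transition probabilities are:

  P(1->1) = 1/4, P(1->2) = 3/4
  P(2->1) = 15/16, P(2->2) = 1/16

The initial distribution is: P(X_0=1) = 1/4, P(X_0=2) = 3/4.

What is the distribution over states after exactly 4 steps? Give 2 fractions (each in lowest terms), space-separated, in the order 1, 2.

Answer: 127741/262144 134403/262144

Derivation:
Propagating the distribution step by step (d_{t+1} = d_t * P):
d_0 = (1=1/4, 2=3/4)
  d_1[1] = 1/4*1/4 + 3/4*15/16 = 49/64
  d_1[2] = 1/4*3/4 + 3/4*1/16 = 15/64
d_1 = (1=49/64, 2=15/64)
  d_2[1] = 49/64*1/4 + 15/64*15/16 = 421/1024
  d_2[2] = 49/64*3/4 + 15/64*1/16 = 603/1024
d_2 = (1=421/1024, 2=603/1024)
  d_3[1] = 421/1024*1/4 + 603/1024*15/16 = 10729/16384
  d_3[2] = 421/1024*3/4 + 603/1024*1/16 = 5655/16384
d_3 = (1=10729/16384, 2=5655/16384)
  d_4[1] = 10729/16384*1/4 + 5655/16384*15/16 = 127741/262144
  d_4[2] = 10729/16384*3/4 + 5655/16384*1/16 = 134403/262144
d_4 = (1=127741/262144, 2=134403/262144)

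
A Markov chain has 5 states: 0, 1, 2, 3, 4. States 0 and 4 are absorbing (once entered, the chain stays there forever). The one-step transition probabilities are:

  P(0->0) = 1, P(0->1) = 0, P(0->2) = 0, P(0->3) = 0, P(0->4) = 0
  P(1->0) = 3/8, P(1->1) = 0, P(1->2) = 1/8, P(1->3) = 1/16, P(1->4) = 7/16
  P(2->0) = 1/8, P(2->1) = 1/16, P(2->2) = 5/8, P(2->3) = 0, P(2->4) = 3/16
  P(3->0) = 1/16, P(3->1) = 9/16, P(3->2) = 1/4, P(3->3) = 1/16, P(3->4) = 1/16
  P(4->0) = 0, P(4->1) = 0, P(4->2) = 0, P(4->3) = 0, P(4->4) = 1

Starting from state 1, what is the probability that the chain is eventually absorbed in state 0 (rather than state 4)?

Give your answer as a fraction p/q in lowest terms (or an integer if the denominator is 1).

Answer: 307/676

Derivation:
Let a_i = P(absorbed in 0 | start in state i).
Boundary conditions: a_0 = 1, a_4 = 0.
For each transient state i, a_i = sum_j P(i->j) * a_j:
  a_1 = 3/8*a_0 + 0*a_1 + 1/8*a_2 + 1/16*a_3 + 7/16*a_4
  a_2 = 1/8*a_0 + 1/16*a_1 + 5/8*a_2 + 0*a_3 + 3/16*a_4
  a_3 = 1/16*a_0 + 9/16*a_1 + 1/4*a_2 + 1/16*a_3 + 1/16*a_4

Substituting a_0 = 1 and a_4 = 0, rearrange to (I - Q) a = r where r[i] = P(i -> 0):
  [1, -1/8, -1/16] . (a_1, a_2, a_3) = 3/8
  [-1/16, 3/8, 0] . (a_1, a_2, a_3) = 1/8
  [-9/16, -1/4, 15/16] . (a_1, a_2, a_3) = 1/16

Solving yields:
  a_1 = 307/676
  a_2 = 553/1352
  a_3 = 303/676

Starting state is 1, so the absorption probability is a_1 = 307/676.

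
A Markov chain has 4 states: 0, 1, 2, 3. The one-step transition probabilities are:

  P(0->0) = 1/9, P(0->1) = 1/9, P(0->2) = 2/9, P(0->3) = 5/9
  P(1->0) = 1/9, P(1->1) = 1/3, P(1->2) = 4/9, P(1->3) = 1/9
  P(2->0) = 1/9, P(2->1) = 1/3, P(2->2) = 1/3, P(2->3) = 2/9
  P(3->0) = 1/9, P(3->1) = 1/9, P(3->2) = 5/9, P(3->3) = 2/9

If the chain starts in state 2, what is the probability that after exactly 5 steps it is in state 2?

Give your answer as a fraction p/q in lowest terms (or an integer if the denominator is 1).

Computing P^5 by repeated multiplication:
P^1 =
  0: [1/9, 1/9, 2/9, 5/9]
  1: [1/9, 1/3, 4/9, 1/9]
  2: [1/9, 1/3, 1/3, 2/9]
  3: [1/9, 1/9, 5/9, 2/9]
P^2 =
  0: [1/9, 5/27, 37/81, 20/81]
  1: [1/9, 23/81, 31/81, 2/9]
  2: [1/9, 7/27, 11/27, 2/9]
  3: [1/9, 7/27, 31/81, 20/81]
P^3 =
  0: [1/9, 185/729, 289/729, 58/243]
  1: [1/9, 7/27, 293/729, 166/729]
  2: [1/9, 7/27, 97/243, 56/243]
  3: [1/9, 185/729, 295/729, 56/243]
P^4 =
  0: [1/9, 559/2187, 2639/6561, 1516/6561]
  1: [1/9, 1693/6561, 2627/6561, 56/243]
  2: [1/9, 563/2187, 877/2187, 56/243]
  3: [1/9, 563/2187, 2627/6561, 1516/6561]
P^5 =
  0: [1/9, 15193/59049, 23663/59049, 4544/19683]
  1: [1/9, 563/2187, 23671/59049, 13616/59049]
  2: [1/9, 563/2187, 7889/19683, 4540/19683]
  3: [1/9, 15193/59049, 23675/59049, 4540/19683]

(P^5)[2 -> 2] = 7889/19683

Answer: 7889/19683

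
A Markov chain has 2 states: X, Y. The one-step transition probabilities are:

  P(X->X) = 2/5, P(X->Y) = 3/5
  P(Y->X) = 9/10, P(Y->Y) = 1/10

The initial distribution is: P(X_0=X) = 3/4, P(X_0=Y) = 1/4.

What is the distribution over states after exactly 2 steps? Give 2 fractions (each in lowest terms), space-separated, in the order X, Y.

Answer: 51/80 29/80

Derivation:
Propagating the distribution step by step (d_{t+1} = d_t * P):
d_0 = (X=3/4, Y=1/4)
  d_1[X] = 3/4*2/5 + 1/4*9/10 = 21/40
  d_1[Y] = 3/4*3/5 + 1/4*1/10 = 19/40
d_1 = (X=21/40, Y=19/40)
  d_2[X] = 21/40*2/5 + 19/40*9/10 = 51/80
  d_2[Y] = 21/40*3/5 + 19/40*1/10 = 29/80
d_2 = (X=51/80, Y=29/80)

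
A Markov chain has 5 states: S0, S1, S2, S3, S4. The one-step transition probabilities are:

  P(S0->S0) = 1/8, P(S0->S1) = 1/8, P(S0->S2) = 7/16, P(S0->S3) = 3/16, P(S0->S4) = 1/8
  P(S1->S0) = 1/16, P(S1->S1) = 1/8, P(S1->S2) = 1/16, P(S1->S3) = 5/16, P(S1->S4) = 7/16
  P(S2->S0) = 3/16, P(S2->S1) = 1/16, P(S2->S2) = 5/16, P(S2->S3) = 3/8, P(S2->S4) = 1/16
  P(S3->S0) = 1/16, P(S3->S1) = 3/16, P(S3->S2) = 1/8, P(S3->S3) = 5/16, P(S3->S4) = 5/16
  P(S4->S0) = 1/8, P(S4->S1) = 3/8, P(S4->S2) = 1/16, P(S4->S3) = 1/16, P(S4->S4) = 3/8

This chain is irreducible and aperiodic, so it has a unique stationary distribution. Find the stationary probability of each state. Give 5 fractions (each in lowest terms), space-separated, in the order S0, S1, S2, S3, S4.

The stationary distribution satisfies pi = pi * P, i.e.:
  pi_S0 = 1/8*pi_S0 + 1/16*pi_S1 + 3/16*pi_S2 + 1/16*pi_S3 + 1/8*pi_S4
  pi_S1 = 1/8*pi_S0 + 1/8*pi_S1 + 1/16*pi_S2 + 3/16*pi_S3 + 3/8*pi_S4
  pi_S2 = 7/16*pi_S0 + 1/16*pi_S1 + 5/16*pi_S2 + 1/8*pi_S3 + 1/16*pi_S4
  pi_S3 = 3/16*pi_S0 + 5/16*pi_S1 + 3/8*pi_S2 + 5/16*pi_S3 + 1/16*pi_S4
  pi_S4 = 1/8*pi_S0 + 7/16*pi_S1 + 1/16*pi_S2 + 5/16*pi_S3 + 3/8*pi_S4
with normalization: pi_S0 + pi_S1 + pi_S2 + pi_S3 + pi_S4 = 1.

Using the first 4 balance equations plus normalization, the linear system A*pi = b is:
  [-7/8, 1/16, 3/16, 1/16, 1/8] . pi = 0
  [1/8, -7/8, 1/16, 3/16, 3/8] . pi = 0
  [7/16, 1/16, -11/16, 1/8, 1/16] . pi = 0
  [3/16, 5/16, 3/8, -11/16, 1/16] . pi = 0
  [1, 1, 1, 1, 1] . pi = 1

Solving yields:
  pi_S0 = 347/3232
  pi_S1 = 165/808
  pi_S2 = 253/1616
  pi_S3 = 379/1616
  pi_S4 = 961/3232

Verification (pi * P):
  347/3232*1/8 + 165/808*1/16 + 253/1616*3/16 + 379/1616*1/16 + 961/3232*1/8 = 347/3232 = pi_S0  (ok)
  347/3232*1/8 + 165/808*1/8 + 253/1616*1/16 + 379/1616*3/16 + 961/3232*3/8 = 165/808 = pi_S1  (ok)
  347/3232*7/16 + 165/808*1/16 + 253/1616*5/16 + 379/1616*1/8 + 961/3232*1/16 = 253/1616 = pi_S2  (ok)
  347/3232*3/16 + 165/808*5/16 + 253/1616*3/8 + 379/1616*5/16 + 961/3232*1/16 = 379/1616 = pi_S3  (ok)
  347/3232*1/8 + 165/808*7/16 + 253/1616*1/16 + 379/1616*5/16 + 961/3232*3/8 = 961/3232 = pi_S4  (ok)

Answer: 347/3232 165/808 253/1616 379/1616 961/3232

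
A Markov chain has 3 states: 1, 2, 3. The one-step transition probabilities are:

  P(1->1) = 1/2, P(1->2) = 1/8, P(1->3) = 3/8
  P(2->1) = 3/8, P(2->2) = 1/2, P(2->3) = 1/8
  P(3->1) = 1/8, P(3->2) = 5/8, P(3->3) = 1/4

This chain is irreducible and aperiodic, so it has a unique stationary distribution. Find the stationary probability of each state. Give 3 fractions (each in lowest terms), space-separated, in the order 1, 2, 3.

Answer: 19/53 21/53 13/53

Derivation:
The stationary distribution satisfies pi = pi * P, i.e.:
  pi_1 = 1/2*pi_1 + 3/8*pi_2 + 1/8*pi_3
  pi_2 = 1/8*pi_1 + 1/2*pi_2 + 5/8*pi_3
  pi_3 = 3/8*pi_1 + 1/8*pi_2 + 1/4*pi_3
with normalization: pi_1 + pi_2 + pi_3 = 1.

Using the first 2 balance equations plus normalization, the linear system A*pi = b is:
  [-1/2, 3/8, 1/8] . pi = 0
  [1/8, -1/2, 5/8] . pi = 0
  [1, 1, 1] . pi = 1

Solving yields:
  pi_1 = 19/53
  pi_2 = 21/53
  pi_3 = 13/53

Verification (pi * P):
  19/53*1/2 + 21/53*3/8 + 13/53*1/8 = 19/53 = pi_1  (ok)
  19/53*1/8 + 21/53*1/2 + 13/53*5/8 = 21/53 = pi_2  (ok)
  19/53*3/8 + 21/53*1/8 + 13/53*1/4 = 13/53 = pi_3  (ok)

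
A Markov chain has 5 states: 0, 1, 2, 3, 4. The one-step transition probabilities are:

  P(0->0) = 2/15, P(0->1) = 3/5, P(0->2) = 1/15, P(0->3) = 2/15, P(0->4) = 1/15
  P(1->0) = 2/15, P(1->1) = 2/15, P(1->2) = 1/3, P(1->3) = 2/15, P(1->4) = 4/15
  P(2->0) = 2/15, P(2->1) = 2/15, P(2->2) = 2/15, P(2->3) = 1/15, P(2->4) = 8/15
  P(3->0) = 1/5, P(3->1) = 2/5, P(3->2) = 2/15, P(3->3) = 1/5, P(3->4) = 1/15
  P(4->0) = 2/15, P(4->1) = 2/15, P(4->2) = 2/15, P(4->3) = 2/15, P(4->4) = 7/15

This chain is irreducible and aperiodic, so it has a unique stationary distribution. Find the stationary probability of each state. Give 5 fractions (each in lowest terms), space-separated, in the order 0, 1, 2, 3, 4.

Answer: 1123/7906 83/354 675/3953 1033/7906 7639/23718

Derivation:
The stationary distribution satisfies pi = pi * P, i.e.:
  pi_0 = 2/15*pi_0 + 2/15*pi_1 + 2/15*pi_2 + 1/5*pi_3 + 2/15*pi_4
  pi_1 = 3/5*pi_0 + 2/15*pi_1 + 2/15*pi_2 + 2/5*pi_3 + 2/15*pi_4
  pi_2 = 1/15*pi_0 + 1/3*pi_1 + 2/15*pi_2 + 2/15*pi_3 + 2/15*pi_4
  pi_3 = 2/15*pi_0 + 2/15*pi_1 + 1/15*pi_2 + 1/5*pi_3 + 2/15*pi_4
  pi_4 = 1/15*pi_0 + 4/15*pi_1 + 8/15*pi_2 + 1/15*pi_3 + 7/15*pi_4
with normalization: pi_0 + pi_1 + pi_2 + pi_3 + pi_4 = 1.

Using the first 4 balance equations plus normalization, the linear system A*pi = b is:
  [-13/15, 2/15, 2/15, 1/5, 2/15] . pi = 0
  [3/5, -13/15, 2/15, 2/5, 2/15] . pi = 0
  [1/15, 1/3, -13/15, 2/15, 2/15] . pi = 0
  [2/15, 2/15, 1/15, -4/5, 2/15] . pi = 0
  [1, 1, 1, 1, 1] . pi = 1

Solving yields:
  pi_0 = 1123/7906
  pi_1 = 83/354
  pi_2 = 675/3953
  pi_3 = 1033/7906
  pi_4 = 7639/23718

Verification (pi * P):
  1123/7906*2/15 + 83/354*2/15 + 675/3953*2/15 + 1033/7906*1/5 + 7639/23718*2/15 = 1123/7906 = pi_0  (ok)
  1123/7906*3/5 + 83/354*2/15 + 675/3953*2/15 + 1033/7906*2/5 + 7639/23718*2/15 = 83/354 = pi_1  (ok)
  1123/7906*1/15 + 83/354*1/3 + 675/3953*2/15 + 1033/7906*2/15 + 7639/23718*2/15 = 675/3953 = pi_2  (ok)
  1123/7906*2/15 + 83/354*2/15 + 675/3953*1/15 + 1033/7906*1/5 + 7639/23718*2/15 = 1033/7906 = pi_3  (ok)
  1123/7906*1/15 + 83/354*4/15 + 675/3953*8/15 + 1033/7906*1/15 + 7639/23718*7/15 = 7639/23718 = pi_4  (ok)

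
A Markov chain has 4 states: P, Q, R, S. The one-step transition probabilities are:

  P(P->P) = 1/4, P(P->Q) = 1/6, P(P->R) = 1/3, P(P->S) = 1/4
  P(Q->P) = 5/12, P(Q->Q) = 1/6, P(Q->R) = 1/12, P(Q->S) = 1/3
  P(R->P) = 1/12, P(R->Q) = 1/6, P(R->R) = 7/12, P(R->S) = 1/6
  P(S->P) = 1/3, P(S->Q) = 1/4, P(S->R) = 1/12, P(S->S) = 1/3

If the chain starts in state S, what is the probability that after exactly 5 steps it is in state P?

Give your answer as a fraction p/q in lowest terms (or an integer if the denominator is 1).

Answer: 3547/13824

Derivation:
Computing P^5 by repeated multiplication:
P^1 =
  P: [1/4, 1/6, 1/3, 1/4]
  Q: [5/12, 1/6, 1/12, 1/3]
  R: [1/12, 1/6, 7/12, 1/6]
  S: [1/3, 1/4, 1/12, 1/3]
P^2 =
  P: [35/144, 3/16, 5/16, 37/144]
  Q: [7/24, 7/36, 11/48, 41/144]
  R: [7/36, 13/72, 19/48, 11/48]
  S: [11/36, 7/36, 5/24, 7/24]
P^3 =
  P: [433/1728, 325/1728, 173/576, 451/1728]
  Q: [463/1728, 329/1728, 13/48, 13/48]
  R: [403/1728, 107/576, 95/288, 217/864]
  S: [235/864, 55/288, 19/72, 59/216]
P^4 =
  P: [583/2304, 3907/20736, 2047/6912, 5441/20736]
  Q: [2687/10368, 109/576, 1975/6912, 5513/20736]
  R: [20/81, 1945/10368, 2119/6912, 5369/20736]
  S: [1351/5184, 491/2592, 979/3456, 2765/10368]
P^5 =
  P: [63181/248832, 46913/248832, 8147/27648, 21805/82944]
  Q: [63719/248832, 46985/248832, 3017/10368, 8215/31104]
  R: [20881/82944, 46841/248832, 12373/41472, 32555/124416]
  S: [3547/13824, 23501/124416, 47/162, 257/972]

(P^5)[S -> P] = 3547/13824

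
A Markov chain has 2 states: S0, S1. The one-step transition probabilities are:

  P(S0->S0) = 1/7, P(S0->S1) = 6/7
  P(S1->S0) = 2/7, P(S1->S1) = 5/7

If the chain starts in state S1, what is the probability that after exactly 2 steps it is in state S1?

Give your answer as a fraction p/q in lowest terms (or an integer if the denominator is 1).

Computing P^2 by repeated multiplication:
P^1 =
  S0: [1/7, 6/7]
  S1: [2/7, 5/7]
P^2 =
  S0: [13/49, 36/49]
  S1: [12/49, 37/49]

(P^2)[S1 -> S1] = 37/49

Answer: 37/49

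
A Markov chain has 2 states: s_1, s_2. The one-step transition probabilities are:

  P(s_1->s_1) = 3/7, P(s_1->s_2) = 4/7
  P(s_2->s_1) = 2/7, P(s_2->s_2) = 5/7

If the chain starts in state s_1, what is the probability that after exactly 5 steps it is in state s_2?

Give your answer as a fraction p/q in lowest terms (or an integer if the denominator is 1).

Answer: 11204/16807

Derivation:
Computing P^5 by repeated multiplication:
P^1 =
  s_1: [3/7, 4/7]
  s_2: [2/7, 5/7]
P^2 =
  s_1: [17/49, 32/49]
  s_2: [16/49, 33/49]
P^3 =
  s_1: [115/343, 228/343]
  s_2: [114/343, 229/343]
P^4 =
  s_1: [801/2401, 1600/2401]
  s_2: [800/2401, 1601/2401]
P^5 =
  s_1: [5603/16807, 11204/16807]
  s_2: [5602/16807, 11205/16807]

(P^5)[s_1 -> s_2] = 11204/16807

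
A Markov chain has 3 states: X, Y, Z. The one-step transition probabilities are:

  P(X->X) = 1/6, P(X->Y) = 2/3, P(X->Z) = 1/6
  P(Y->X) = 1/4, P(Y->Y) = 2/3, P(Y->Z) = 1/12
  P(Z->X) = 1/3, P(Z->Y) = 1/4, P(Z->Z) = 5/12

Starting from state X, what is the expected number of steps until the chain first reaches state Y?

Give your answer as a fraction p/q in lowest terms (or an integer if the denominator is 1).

Let h_i = expected steps to first reach Y from state i.
Boundary: h_Y = 0.
First-step equations for the other states:
  h_X = 1 + 1/6*h_X + 2/3*h_Y + 1/6*h_Z
  h_Z = 1 + 1/3*h_X + 1/4*h_Y + 5/12*h_Z

Substituting h_Y = 0 and rearranging gives the linear system (I - Q) h = 1:
  [5/6, -1/6] . (h_X, h_Z) = 1
  [-1/3, 7/12] . (h_X, h_Z) = 1

Solving yields:
  h_X = 54/31
  h_Z = 84/31

Starting state is X, so the expected hitting time is h_X = 54/31.

Answer: 54/31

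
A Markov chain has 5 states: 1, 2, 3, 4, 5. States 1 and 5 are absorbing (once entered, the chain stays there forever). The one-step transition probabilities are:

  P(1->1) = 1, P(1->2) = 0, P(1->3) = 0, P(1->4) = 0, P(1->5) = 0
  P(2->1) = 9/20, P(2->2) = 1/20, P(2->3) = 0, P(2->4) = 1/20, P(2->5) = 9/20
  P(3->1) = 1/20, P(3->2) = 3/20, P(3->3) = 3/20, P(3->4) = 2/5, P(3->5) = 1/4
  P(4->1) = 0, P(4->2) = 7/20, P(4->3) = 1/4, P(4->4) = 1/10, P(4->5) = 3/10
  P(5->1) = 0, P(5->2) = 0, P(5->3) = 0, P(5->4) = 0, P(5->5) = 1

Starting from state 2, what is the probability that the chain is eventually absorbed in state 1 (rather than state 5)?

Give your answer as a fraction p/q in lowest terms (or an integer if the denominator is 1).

Answer: 2399/4920

Derivation:
Let a_i = P(absorbed in 1 | start in state i).
Boundary conditions: a_1 = 1, a_5 = 0.
For each transient state i, a_i = sum_j P(i->j) * a_j:
  a_2 = 9/20*a_1 + 1/20*a_2 + 0*a_3 + 1/20*a_4 + 9/20*a_5
  a_3 = 1/20*a_1 + 3/20*a_2 + 3/20*a_3 + 2/5*a_4 + 1/4*a_5
  a_4 = 0*a_1 + 7/20*a_2 + 1/4*a_3 + 1/10*a_4 + 3/10*a_5

Substituting a_1 = 1 and a_5 = 0, rearrange to (I - Q) a = r where r[i] = P(i -> 1):
  [19/20, 0, -1/20] . (a_2, a_3, a_4) = 9/20
  [-3/20, 17/20, -2/5] . (a_2, a_3, a_4) = 1/20
  [-7/20, -1/4, 9/10] . (a_2, a_3, a_4) = 0

Solving yields:
  a_2 = 2399/4920
  a_3 = 265/984
  a_4 = 1301/4920

Starting state is 2, so the absorption probability is a_2 = 2399/4920.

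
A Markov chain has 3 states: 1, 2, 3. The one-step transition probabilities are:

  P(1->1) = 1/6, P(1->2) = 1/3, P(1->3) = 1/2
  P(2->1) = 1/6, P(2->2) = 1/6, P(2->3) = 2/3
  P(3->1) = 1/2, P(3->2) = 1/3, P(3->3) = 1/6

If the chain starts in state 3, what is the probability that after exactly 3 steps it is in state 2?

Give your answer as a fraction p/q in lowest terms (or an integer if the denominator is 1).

Computing P^3 by repeated multiplication:
P^1 =
  1: [1/6, 1/3, 1/2]
  2: [1/6, 1/6, 2/3]
  3: [1/2, 1/3, 1/6]
P^2 =
  1: [1/3, 5/18, 7/18]
  2: [7/18, 11/36, 11/36]
  3: [2/9, 5/18, 1/2]
P^3 =
  1: [8/27, 31/108, 5/12]
  2: [29/108, 61/216, 97/216]
  3: [1/3, 31/108, 41/108]

(P^3)[3 -> 2] = 31/108

Answer: 31/108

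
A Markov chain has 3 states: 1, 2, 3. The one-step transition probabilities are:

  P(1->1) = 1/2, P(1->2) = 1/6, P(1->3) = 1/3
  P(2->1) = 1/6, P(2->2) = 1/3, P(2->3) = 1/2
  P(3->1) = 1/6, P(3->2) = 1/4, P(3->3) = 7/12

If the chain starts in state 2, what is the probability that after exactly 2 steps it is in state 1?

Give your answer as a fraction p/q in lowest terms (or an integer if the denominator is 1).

Answer: 2/9

Derivation:
Computing P^2 by repeated multiplication:
P^1 =
  1: [1/2, 1/6, 1/3]
  2: [1/6, 1/3, 1/2]
  3: [1/6, 1/4, 7/12]
P^2 =
  1: [1/3, 2/9, 4/9]
  2: [2/9, 19/72, 37/72]
  3: [2/9, 37/144, 25/48]

(P^2)[2 -> 1] = 2/9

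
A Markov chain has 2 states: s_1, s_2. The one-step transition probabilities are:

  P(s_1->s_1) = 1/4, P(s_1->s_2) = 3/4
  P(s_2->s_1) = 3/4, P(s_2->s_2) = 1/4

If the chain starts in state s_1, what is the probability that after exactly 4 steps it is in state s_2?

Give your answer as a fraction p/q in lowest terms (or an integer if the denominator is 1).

Answer: 15/32

Derivation:
Computing P^4 by repeated multiplication:
P^1 =
  s_1: [1/4, 3/4]
  s_2: [3/4, 1/4]
P^2 =
  s_1: [5/8, 3/8]
  s_2: [3/8, 5/8]
P^3 =
  s_1: [7/16, 9/16]
  s_2: [9/16, 7/16]
P^4 =
  s_1: [17/32, 15/32]
  s_2: [15/32, 17/32]

(P^4)[s_1 -> s_2] = 15/32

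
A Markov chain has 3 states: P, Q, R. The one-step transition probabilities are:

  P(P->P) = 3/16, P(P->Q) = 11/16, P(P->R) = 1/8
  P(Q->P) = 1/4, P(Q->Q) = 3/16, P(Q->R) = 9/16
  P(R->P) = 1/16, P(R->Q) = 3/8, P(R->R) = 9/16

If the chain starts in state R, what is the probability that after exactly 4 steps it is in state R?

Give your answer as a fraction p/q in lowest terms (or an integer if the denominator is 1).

Answer: 32825/65536

Derivation:
Computing P^4 by repeated multiplication:
P^1 =
  P: [3/16, 11/16, 1/8]
  Q: [1/4, 3/16, 9/16]
  R: [1/16, 3/8, 9/16]
P^2 =
  P: [55/256, 39/128, 123/256]
  Q: [33/256, 107/256, 29/64]
  R: [9/64, 83/256, 137/256]
P^3 =
  P: [75/512, 1577/4096, 1919/4096]
  Q: [643/4096, 345/1024, 2073/4096]
  R: [577/4096, 1467/4096, 513/1024]
P^4 =
  P: [10027/65536, 22845/65536, 4083/8192]
  Q: [4761/32768, 23651/65536, 32363/65536]
  R: [9651/65536, 5765/16384, 32825/65536]

(P^4)[R -> R] = 32825/65536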